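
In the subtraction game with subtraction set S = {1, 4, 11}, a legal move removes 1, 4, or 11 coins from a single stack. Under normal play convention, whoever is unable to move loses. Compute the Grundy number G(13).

n :  0  1  2  3  4  5  6  7  8  9 10 11 12 13
G :  0  1  0  1  2  0  1  0  1  2  0  1  0  1

1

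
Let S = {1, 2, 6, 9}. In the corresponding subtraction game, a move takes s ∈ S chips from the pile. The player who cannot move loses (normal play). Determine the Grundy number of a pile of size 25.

1

G(0) = 0
G(1) = mex{0} = 1
G(2) = mex{1,0} = 2
G(3) = mex{2,1} = 0
G(4) = mex{0,2} = 1
G(5) = mex{1,0} = 2
G(6) = mex{2,1,0} = 3
G(7) = mex{3,2,1} = 0
G(8) = mex{0,3,2} = 1
G(9) = mex{1,0,0,0} = 2
G(10) = mex{2,1,1,1} = 0
G(11) = mex{0,2,2,2} = 1
G(12) = mex{1,0,3,0} = 2
G(13) = mex{2,1,0,1} = 3
G(14) = mex{3,2,1,2} = 0
G(15) = mex{0,3,2,3} = 1
G(16) = mex{1,0,0,0} = 2
G(17) = mex{2,1,1,1} = 0
G(18) = mex{0,2,2,2} = 1
G(19) = mex{1,0,3,0} = 2
G(20) = mex{2,1,0,1} = 3
G(21) = mex{3,2,1,2} = 0
G(22) = mex{0,3,2,3} = 1
G(23) = mex{1,0,0,0} = 2
G(24) = mex{2,1,1,1} = 0
G(25) = mex{0,2,2,2} = 1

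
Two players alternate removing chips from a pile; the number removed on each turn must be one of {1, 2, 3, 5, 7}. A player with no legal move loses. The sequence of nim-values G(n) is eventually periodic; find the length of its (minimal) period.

G(0) = 0
G(1) = mex{0} = 1
G(2) = mex{1,0} = 2
G(3) = mex{2,1,0} = 3
G(4) = mex{3,2,1} = 0
G(5) = mex{0,3,2,0} = 1
G(6) = mex{1,0,3,1} = 2
G(7) = mex{2,1,0,2,0} = 3
G(8) = mex{3,2,1,3,1} = 0
G(9) = mex{0,3,2,0,2} = 1
G(10) = mex{1,0,3,1,3} = 2
G(11) = mex{2,1,0,2,0} = 3
G(12) = mex{3,2,1,3,1} = 0
G(13) = mex{0,3,2,0,2} = 1
G(14) = mex{1,0,3,1,3} = 2
G(n+4) = G(n) holds for n = 0,…,6 (a full window of length max(S) = 7), so the sequence is purely periodic with period 4.

4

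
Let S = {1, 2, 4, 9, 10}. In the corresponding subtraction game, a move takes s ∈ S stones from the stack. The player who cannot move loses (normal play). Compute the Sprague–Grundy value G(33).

0

n :  0  1  2  3  4  5  6  7  8  9 10 11 12 13 14 15 16 17 18 19 20 21 22 23 24 25 26 27 28 29 30 31 32 33
G :  0  1  2  0  1  2  0  1  2  3  4  0  1  2  0  1  2  0  1  2  3  4  0  1  2  0  1  2  0  1  2  3  4  0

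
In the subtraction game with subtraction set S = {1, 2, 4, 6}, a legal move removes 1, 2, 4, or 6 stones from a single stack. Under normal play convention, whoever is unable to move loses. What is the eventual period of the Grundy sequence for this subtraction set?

n :  0  1  2  3  4  5  6  7  8  9 10 11 12 13 14 15 16 17
G :  0  1  2  0  1  2  3  4  0  1  2  0  1  2  3  4  0  1
G(n+8) = G(n) holds for n = 0,…,5 (a full window of length max(S) = 6), so the sequence is purely periodic with period 8.

8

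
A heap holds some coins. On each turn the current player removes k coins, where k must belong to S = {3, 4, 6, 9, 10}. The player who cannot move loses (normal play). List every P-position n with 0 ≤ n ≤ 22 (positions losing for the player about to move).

0, 1, 2, 13, 14, 15

n :  0  1  2  3  4  5  6  7  8  9 10 11 12 13 14 15 16 17 18 19 20 21 22
G :  0  0  0  1  1  1  2  2  2  3  3  3  4  0  0  0  1  1  1  2  2  2  3
P-positions are exactly the n with G(n) = 0.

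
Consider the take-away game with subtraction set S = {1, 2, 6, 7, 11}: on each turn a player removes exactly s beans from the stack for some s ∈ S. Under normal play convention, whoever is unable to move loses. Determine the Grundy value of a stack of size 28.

0

n :  0  1  2  3  4  5  6  7  8  9 10 11 12 13 14 15 16 17 18 19 20 21 22 23 24 25 26 27 28
G :  0  1  2  0  1  2  3  4  0  1  2  3  0  1  2  3  0  1  2  3  0  1  2  3  0  1  2  3  0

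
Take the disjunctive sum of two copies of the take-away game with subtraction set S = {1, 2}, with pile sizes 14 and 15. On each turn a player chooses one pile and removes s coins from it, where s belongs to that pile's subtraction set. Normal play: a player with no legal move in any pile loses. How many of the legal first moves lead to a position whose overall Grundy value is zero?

All piles use S = {1, 2}:
G(0) = 0
G(1) = mex{0} = 1
G(2) = mex{1,0} = 2
G(3) = mex{2,1} = 0
G(4) = mex{0,2} = 1
G(5) = mex{1,0} = 2
G(6) = mex{2,1} = 0
G(7) = mex{0,2} = 1
G(8) = mex{1,0} = 2
G(9) = mex{2,1} = 0
G(10) = mex{0,2} = 1
G(11) = mex{1,0} = 2
G(12) = mex{2,1} = 0
G(13) = mex{0,2} = 1
G(14) = mex{1,0} = 2
G(15) = mex{2,1} = 0
Pile A: G(14) = 2.
Pile B: G(15) = 0.
Combined Grundy value = 2 ⊕ 0 = 2.
A winning move leaves total XOR = 0, i.e. changes one component's Grundy value g to g ⊕ X where X is the current total.
Pile A: need g' = 2⊕2 = 0. Options: 14−1→G=1, 14−2→G=0. Hits: 1.
Pile B: need g' = 0⊕2 = 2. Options: 15−1→G=2, 15−2→G=1. Hits: 1.

2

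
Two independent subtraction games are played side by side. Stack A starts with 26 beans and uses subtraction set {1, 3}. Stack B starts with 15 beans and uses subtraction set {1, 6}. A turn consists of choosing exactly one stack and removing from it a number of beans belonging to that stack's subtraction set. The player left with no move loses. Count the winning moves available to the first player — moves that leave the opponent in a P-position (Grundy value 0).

4

Stack A, S = {1, 3}:
n :  0  1  2  3  4  5  6  7  8  9 10 11 12 13 14 15 16 17 18 19 20 21 22 23 24 25 26
G :  0  1  0  1  0  1  0  1  0  1  0  1  0  1  0  1  0  1  0  1  0  1  0  1  0  1  0
G_A(26) = 0.
Stack B, S = {1, 6}:
n :  0  1  2  3  4  5  6  7  8  9 10 11 12 13 14 15
G :  0  1  0  1  0  1  2  0  1  0  1  0  1  2  0  1
G_B(15) = 1.
Combined Grundy value = 0 ⊕ 1 = 1.
A winning move leaves total XOR = 0, i.e. changes one component's Grundy value g to g ⊕ X where X is the current total.
Stack A: need g' = 0⊕1 = 1. Options: 26−1→G=1, 26−3→G=1. Hits: 2.
Stack B: need g' = 1⊕1 = 0. Options: 15−1→G=0, 15−6→G=0. Hits: 2.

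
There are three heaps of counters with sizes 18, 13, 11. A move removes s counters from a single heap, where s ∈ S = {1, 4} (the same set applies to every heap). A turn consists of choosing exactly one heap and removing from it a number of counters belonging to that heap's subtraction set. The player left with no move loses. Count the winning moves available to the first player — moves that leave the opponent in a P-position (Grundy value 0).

4

All heaps use S = {1, 4}:
n :  0  1  2  3  4  5  6  7  8  9 10 11 12 13 14 15 16 17 18
G :  0  1  0  1  2  0  1  0  1  2  0  1  0  1  2  0  1  0  1
Heap A: G(18) = 1.
Heap B: G(13) = 1.
Heap C: G(11) = 1.
Combined Grundy value = 1 ⊕ 1 ⊕ 1 = 1.
A winning move leaves total XOR = 0, i.e. changes one component's Grundy value g to g ⊕ X where X is the current total.
Heap A: need g' = 1⊕1 = 0. Options: 18−1→G=0, 18−4→G=2. Hits: 1.
Heap B: need g' = 1⊕1 = 0. Options: 13−1→G=0, 13−4→G=2. Hits: 1.
Heap C: need g' = 1⊕1 = 0. Options: 11−1→G=0, 11−4→G=0. Hits: 2.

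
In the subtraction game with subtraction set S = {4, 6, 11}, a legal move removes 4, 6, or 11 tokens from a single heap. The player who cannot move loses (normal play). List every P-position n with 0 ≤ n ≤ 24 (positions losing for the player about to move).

0, 1, 2, 3, 10, 15, 17, 18, 20

n :  0  1  2  3  4  5  6  7  8  9 10 11 12 13 14 15 16 17 18 19 20 21 22 23 24
G :  0  0  0  0  1  1  1  1  2  2  0  2  3  3  1  0  2  0  0  1  0  1  1  2  1
P-positions are exactly the n with G(n) = 0.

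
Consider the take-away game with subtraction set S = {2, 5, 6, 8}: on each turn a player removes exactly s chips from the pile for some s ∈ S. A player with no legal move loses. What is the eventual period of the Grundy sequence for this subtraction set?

G(0) = 0
G(1) = mex{} = 0
G(2) = mex{0} = 1
G(3) = mex{0} = 1
G(4) = mex{1} = 0
G(5) = mex{1,0} = 2
G(6) = mex{0,0,0} = 1
G(7) = mex{2,1,0} = 3
G(8) = mex{1,1,1,0} = 2
G(9) = mex{3,0,1,0} = 2
G(10) = mex{2,2,0,1} = 3
G(11) = mex{2,1,2,1} = 0
G(12) = mex{3,3,1,0} = 2
G(13) = mex{0,2,3,2} = 1
G(14) = mex{2,2,2,1} = 0
G(15) = mex{1,3,2,3} = 0
G(16) = mex{0,0,3,2} = 1
G(17) = mex{0,2,0,2} = 1
G(18) = mex{1,1,2,3} = 0
G(19) = mex{1,0,1,0} = 2
G(20) = mex{0,0,0,2} = 1
G(21) = mex{2,1,0,1} = 3
G(22) = mex{1,1,1,0} = 2
G(23) = mex{3,0,1,0} = 2
G(24) = mex{2,2,0,1} = 3
G(25) = mex{2,1,2,1} = 0
G(26) = mex{3,3,1,0} = 2
G(27) = mex{0,2,3,2} = 1
G(28) = mex{2,2,2,1} = 0
G(29) = mex{1,3,2,3} = 0
G(n+14) = G(n) holds for n = 0,…,7 (a full window of length max(S) = 8), so the sequence is purely periodic with period 14.

14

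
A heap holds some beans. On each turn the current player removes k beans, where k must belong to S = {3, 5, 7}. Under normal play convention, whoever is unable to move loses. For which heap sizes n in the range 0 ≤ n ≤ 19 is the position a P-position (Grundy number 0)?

0, 1, 2, 10, 11, 12

G(0) = 0
G(1) = mex{} = 0
G(2) = mex{} = 0
G(3) = mex{0} = 1
G(4) = mex{0} = 1
G(5) = mex{0,0} = 1
G(6) = mex{1,0} = 2
G(7) = mex{1,0,0} = 2
G(8) = mex{1,1,0} = 2
G(9) = mex{2,1,0} = 3
G(10) = mex{2,1,1} = 0
G(11) = mex{2,2,1} = 0
G(12) = mex{3,2,1} = 0
G(13) = mex{0,2,2} = 1
G(14) = mex{0,3,2} = 1
G(15) = mex{0,0,2} = 1
G(16) = mex{1,0,3} = 2
G(17) = mex{1,0,0} = 2
G(18) = mex{1,1,0} = 2
G(19) = mex{2,1,0} = 3
P-positions are exactly the n with G(n) = 0.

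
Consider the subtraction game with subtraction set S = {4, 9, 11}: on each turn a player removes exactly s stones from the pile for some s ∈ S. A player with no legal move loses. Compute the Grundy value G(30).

2

n :  0  1  2  3  4  5  6  7  8  9 10 11 12 13 14 15 16 17 18 19 20 21 22 23 24 25 26 27 28 29 30
G :  0  0  0  0  1  1  1  1  0  2  2  2  1  3  3  0  0  2  0  1  1  0  1  0  2  1  3  1  0  2  2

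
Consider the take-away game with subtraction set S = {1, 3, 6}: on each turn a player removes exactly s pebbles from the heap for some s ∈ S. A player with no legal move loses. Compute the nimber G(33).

n :  0  1  2  3  4  5  6  7  8  9 10 11 12 13 14 15 16 17 18 19 20 21 22 23 24 25 26 27 28 29 30 31 32 33
G :  0  1  0  1  0  1  2  3  2  0  1  0  1  0  1  2  3  2  0  1  0  1  0  1  2  3  2  0  1  0  1  0  1  2

2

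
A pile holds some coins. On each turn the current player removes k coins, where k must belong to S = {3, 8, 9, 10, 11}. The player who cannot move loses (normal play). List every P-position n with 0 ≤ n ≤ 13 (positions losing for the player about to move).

0, 1, 2, 6, 7

G(0) = 0
G(1) = mex{} = 0
G(2) = mex{} = 0
G(3) = mex{0} = 1
G(4) = mex{0} = 1
G(5) = mex{0} = 1
G(6) = mex{1} = 0
G(7) = mex{1} = 0
G(8) = mex{1,0} = 2
G(9) = mex{0,0,0} = 1
G(10) = mex{0,0,0,0} = 1
G(11) = mex{2,1,0,0,0} = 3
G(12) = mex{1,1,1,0,0} = 2
G(13) = mex{1,1,1,1,0} = 2
P-positions are exactly the n with G(n) = 0.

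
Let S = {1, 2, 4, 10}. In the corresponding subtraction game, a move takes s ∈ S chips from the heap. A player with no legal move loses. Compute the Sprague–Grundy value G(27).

0

G(0) = 0
G(1) = mex{0} = 1
G(2) = mex{1,0} = 2
G(3) = mex{2,1} = 0
G(4) = mex{0,2,0} = 1
G(5) = mex{1,0,1} = 2
G(6) = mex{2,1,2} = 0
G(7) = mex{0,2,0} = 1
G(8) = mex{1,0,1} = 2
G(9) = mex{2,1,2} = 0
G(10) = mex{0,2,0,0} = 1
G(11) = mex{1,0,1,1} = 2
G(12) = mex{2,1,2,2} = 0
G(13) = mex{0,2,0,0} = 1
G(14) = mex{1,0,1,1} = 2
G(15) = mex{2,1,2,2} = 0
G(16) = mex{0,2,0,0} = 1
G(17) = mex{1,0,1,1} = 2
G(18) = mex{2,1,2,2} = 0
G(19) = mex{0,2,0,0} = 1
G(20) = mex{1,0,1,1} = 2
G(21) = mex{2,1,2,2} = 0
G(22) = mex{0,2,0,0} = 1
G(23) = mex{1,0,1,1} = 2
G(24) = mex{2,1,2,2} = 0
G(25) = mex{0,2,0,0} = 1
G(26) = mex{1,0,1,1} = 2
G(27) = mex{2,1,2,2} = 0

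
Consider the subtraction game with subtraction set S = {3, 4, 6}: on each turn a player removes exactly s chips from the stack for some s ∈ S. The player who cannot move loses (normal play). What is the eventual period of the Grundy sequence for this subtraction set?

n :  0  1  2  3  4  5  6  7  8  9 10 11 12 13 14 15 16 17 18 19
G :  0  0  0  1  1  1  2  2  2  0  0  0  1  1  1  2  2  2  0  0
G(n+9) = G(n) holds for n = 0,…,5 (a full window of length max(S) = 6), so the sequence is purely periodic with period 9.

9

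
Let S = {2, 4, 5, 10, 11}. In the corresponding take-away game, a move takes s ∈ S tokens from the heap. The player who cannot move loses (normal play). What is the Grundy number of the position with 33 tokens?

2

G(0) = 0
G(1) = mex{} = 0
G(2) = mex{0} = 1
G(3) = mex{0} = 1
G(4) = mex{1,0} = 2
G(5) = mex{1,0,0} = 2
G(6) = mex{2,1,0} = 3
G(7) = mex{2,1,1} = 0
G(8) = mex{3,2,1} = 0
G(9) = mex{0,2,2} = 1
G(10) = mex{0,3,2,0} = 1
G(11) = mex{1,0,3,0,0} = 2
G(12) = mex{1,0,0,1,0} = 2
G(13) = mex{2,1,0,1,1} = 3
G(14) = mex{2,1,1,2,1} = 0
G(15) = mex{3,2,1,2,2} = 0
G(16) = mex{0,2,2,3,2} = 1
G(17) = mex{0,3,2,0,3} = 1
G(18) = mex{1,0,3,0,0} = 2
G(19) = mex{1,0,0,1,0} = 2
G(20) = mex{2,1,0,1,1} = 3
G(21) = mex{2,1,1,2,1} = 0
G(22) = mex{3,2,1,2,2} = 0
G(23) = mex{0,2,2,3,2} = 1
G(24) = mex{0,3,2,0,3} = 1
G(25) = mex{1,0,3,0,0} = 2
G(26) = mex{1,0,0,1,0} = 2
G(27) = mex{2,1,0,1,1} = 3
G(28) = mex{2,1,1,2,1} = 0
G(29) = mex{3,2,1,2,2} = 0
G(30) = mex{0,2,2,3,2} = 1
G(31) = mex{0,3,2,0,3} = 1
G(32) = mex{1,0,3,0,0} = 2
G(33) = mex{1,0,0,1,0} = 2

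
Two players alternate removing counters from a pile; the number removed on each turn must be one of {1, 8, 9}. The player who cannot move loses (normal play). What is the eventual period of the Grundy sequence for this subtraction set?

16

n :  0  1  2  3  4  5  6  7  8  9 10 11 12 13 14 15 16 17 18 19 20 21 22 23 24 25 26 27 28 29 30 31 32 33
G :  0  1  0  1  0  1  0  1  2  3  2  3  2  3  2  3  0  1  0  1  0  1  0  1  2  3  2  3  2  3  2  3  0  1
G(n+16) = G(n) holds for n = 0,…,8 (a full window of length max(S) = 9), so the sequence is purely periodic with period 16.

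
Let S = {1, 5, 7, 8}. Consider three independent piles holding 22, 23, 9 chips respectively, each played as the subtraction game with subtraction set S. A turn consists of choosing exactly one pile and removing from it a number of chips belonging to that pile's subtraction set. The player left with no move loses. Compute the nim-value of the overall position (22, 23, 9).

All piles use S = {1, 5, 7, 8}:
n :  0  1  2  3  4  5  6  7  8  9 10 11 12 13 14 15 16 17 18 19 20 21 22 23
G :  0  1  0  1  0  1  0  1  2  3  2  3  2  3  2  0  1  0  1  0  1  0  1  2
Pile A: G(22) = 1.
Pile B: G(23) = 2.
Pile C: G(9) = 3.
Combined Grundy value = 1 ⊕ 2 ⊕ 3 = 0.

0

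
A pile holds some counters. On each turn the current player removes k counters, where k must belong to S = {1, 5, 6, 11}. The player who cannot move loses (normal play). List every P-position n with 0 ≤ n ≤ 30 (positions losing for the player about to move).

0, 2, 4, 12, 14, 16, 24, 26, 28

n :  0  1  2  3  4  5  6  7  8  9 10 11 12 13 14 15 16 17 18 19 20 21 22 23 24 25 26 27 28 29 30
G :  0  1  0  1  0  1  2  3  2  3  2  3  0  1  0  1  0  1  2  3  2  3  2  3  0  1  0  1  0  1  2
P-positions are exactly the n with G(n) = 0.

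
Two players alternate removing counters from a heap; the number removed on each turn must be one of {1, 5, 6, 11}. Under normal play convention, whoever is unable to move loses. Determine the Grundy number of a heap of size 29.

G(0) = 0
G(1) = mex{0} = 1
G(2) = mex{1} = 0
G(3) = mex{0} = 1
G(4) = mex{1} = 0
G(5) = mex{0,0} = 1
G(6) = mex{1,1,0} = 2
G(7) = mex{2,0,1} = 3
G(8) = mex{3,1,0} = 2
G(9) = mex{2,0,1} = 3
G(10) = mex{3,1,0} = 2
G(11) = mex{2,2,1,0} = 3
G(12) = mex{3,3,2,1} = 0
G(13) = mex{0,2,3,0} = 1
G(14) = mex{1,3,2,1} = 0
G(15) = mex{0,2,3,0} = 1
G(16) = mex{1,3,2,1} = 0
G(17) = mex{0,0,3,2} = 1
G(18) = mex{1,1,0,3} = 2
G(19) = mex{2,0,1,2} = 3
G(20) = mex{3,1,0,3} = 2
G(21) = mex{2,0,1,2} = 3
G(22) = mex{3,1,0,3} = 2
G(23) = mex{2,2,1,0} = 3
G(24) = mex{3,3,2,1} = 0
G(25) = mex{0,2,3,0} = 1
G(26) = mex{1,3,2,1} = 0
G(27) = mex{0,2,3,0} = 1
G(28) = mex{1,3,2,1} = 0
G(29) = mex{0,0,3,2} = 1

1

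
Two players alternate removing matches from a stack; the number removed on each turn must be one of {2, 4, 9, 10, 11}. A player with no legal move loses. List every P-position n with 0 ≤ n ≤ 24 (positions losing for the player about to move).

0, 1, 6, 7, 13, 14, 19, 20

n :  0  1  2  3  4  5  6  7  8  9 10 11 12 13 14 15 16 17 18 19 20 21 22 23 24
G :  0  0  1  1  2  2  0  0  1  1  2  2  3  0  0  1  1  2  2  0  0  1  1  2  2
P-positions are exactly the n with G(n) = 0.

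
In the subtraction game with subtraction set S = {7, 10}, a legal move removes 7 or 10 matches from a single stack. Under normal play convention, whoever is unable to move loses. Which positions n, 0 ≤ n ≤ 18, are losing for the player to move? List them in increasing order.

0, 1, 2, 3, 4, 5, 6, 17, 18

n :  0  1  2  3  4  5  6  7  8  9 10 11 12 13 14 15 16 17 18
G :  0  0  0  0  0  0  0  1  1  1  1  1  1  1  2  2  2  0  0
P-positions are exactly the n with G(n) = 0.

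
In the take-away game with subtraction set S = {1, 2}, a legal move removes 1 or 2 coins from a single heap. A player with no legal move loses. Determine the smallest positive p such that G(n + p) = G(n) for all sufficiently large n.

3

G(0) = 0
G(1) = mex{0} = 1
G(2) = mex{1,0} = 2
G(3) = mex{2,1} = 0
G(4) = mex{0,2} = 1
G(5) = mex{1,0} = 2
G(6) = mex{2,1} = 0
G(7) = mex{0,2} = 1
G(8) = mex{1,0} = 2
G(9) = mex{2,1} = 0
G(10) = mex{0,2} = 1
G(11) = mex{1,0} = 2
G(12) = mex{2,1} = 0
G(13) = mex{0,2} = 1
G(14) = mex{1,0} = 2
G(n+3) = G(n) holds for n = 0,…,1 (a full window of length max(S) = 2), so the sequence is purely periodic with period 3.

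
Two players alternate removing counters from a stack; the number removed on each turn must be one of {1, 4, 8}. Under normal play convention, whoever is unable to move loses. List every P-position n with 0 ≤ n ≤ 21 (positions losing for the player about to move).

G(0) = 0
G(1) = mex{0} = 1
G(2) = mex{1} = 0
G(3) = mex{0} = 1
G(4) = mex{1,0} = 2
G(5) = mex{2,1} = 0
G(6) = mex{0,0} = 1
G(7) = mex{1,1} = 0
G(8) = mex{0,2,0} = 1
G(9) = mex{1,0,1} = 2
G(10) = mex{2,1,0} = 3
G(11) = mex{3,0,1} = 2
G(12) = mex{2,1,2} = 0
G(13) = mex{0,2,0} = 1
G(14) = mex{1,3,1} = 0
G(15) = mex{0,2,0} = 1
G(16) = mex{1,0,1} = 2
G(17) = mex{2,1,2} = 0
G(18) = mex{0,0,3} = 1
G(19) = mex{1,1,2} = 0
G(20) = mex{0,2,0} = 1
G(21) = mex{1,0,1} = 2
P-positions are exactly the n with G(n) = 0.

0, 2, 5, 7, 12, 14, 17, 19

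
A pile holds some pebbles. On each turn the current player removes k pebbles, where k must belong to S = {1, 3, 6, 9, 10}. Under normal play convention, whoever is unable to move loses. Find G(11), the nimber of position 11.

3

n :  0  1  2  3  4  5  6  7  8  9 10 11
G :  0  1  0  1  0  1  2  3  2  3  2  3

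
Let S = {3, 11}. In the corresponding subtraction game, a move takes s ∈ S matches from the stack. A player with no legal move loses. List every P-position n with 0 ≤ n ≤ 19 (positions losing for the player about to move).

G(0) = 0
G(1) = mex{} = 0
G(2) = mex{} = 0
G(3) = mex{0} = 1
G(4) = mex{0} = 1
G(5) = mex{0} = 1
G(6) = mex{1} = 0
G(7) = mex{1} = 0
G(8) = mex{1} = 0
G(9) = mex{0} = 1
G(10) = mex{0} = 1
G(11) = mex{0,0} = 1
G(12) = mex{1,0} = 2
G(13) = mex{1,0} = 2
G(14) = mex{1,1} = 0
G(15) = mex{2,1} = 0
G(16) = mex{2,1} = 0
G(17) = mex{0,0} = 1
G(18) = mex{0,0} = 1
G(19) = mex{0,0} = 1
P-positions are exactly the n with G(n) = 0.

0, 1, 2, 6, 7, 8, 14, 15, 16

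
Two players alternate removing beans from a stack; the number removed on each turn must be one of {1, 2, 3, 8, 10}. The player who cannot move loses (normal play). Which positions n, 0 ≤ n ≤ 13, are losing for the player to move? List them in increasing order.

G(0) = 0
G(1) = mex{0} = 1
G(2) = mex{1,0} = 2
G(3) = mex{2,1,0} = 3
G(4) = mex{3,2,1} = 0
G(5) = mex{0,3,2} = 1
G(6) = mex{1,0,3} = 2
G(7) = mex{2,1,0} = 3
G(8) = mex{3,2,1,0} = 4
G(9) = mex{4,3,2,1} = 0
G(10) = mex{0,4,3,2,0} = 1
G(11) = mex{1,0,4,3,1} = 2
G(12) = mex{2,1,0,0,2} = 3
G(13) = mex{3,2,1,1,3} = 0
P-positions are exactly the n with G(n) = 0.

0, 4, 9, 13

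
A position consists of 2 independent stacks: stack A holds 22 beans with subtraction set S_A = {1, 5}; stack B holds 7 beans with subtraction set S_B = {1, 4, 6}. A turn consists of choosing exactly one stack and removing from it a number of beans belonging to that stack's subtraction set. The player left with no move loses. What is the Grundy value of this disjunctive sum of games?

Stack A, S = {1, 5}:
G(0) = 0
G(1) = mex{0} = 1
G(2) = mex{1} = 0
G(3) = mex{0} = 1
G(4) = mex{1} = 0
G(5) = mex{0,0} = 1
G(6) = mex{1,1} = 0
G(7) = mex{0,0} = 1
G(8) = mex{1,1} = 0
G(9) = mex{0,0} = 1
G(10) = mex{1,1} = 0
G(11) = mex{0,0} = 1
G(12) = mex{1,1} = 0
G(13) = mex{0,0} = 1
G(14) = mex{1,1} = 0
G(15) = mex{0,0} = 1
G(16) = mex{1,1} = 0
G(17) = mex{0,0} = 1
G(18) = mex{1,1} = 0
G(19) = mex{0,0} = 1
G(20) = mex{1,1} = 0
G(21) = mex{0,0} = 1
G(22) = mex{1,1} = 0
G_A(22) = 0.
Stack B, S = {1, 4, 6}:
n : 0 1 2 3 4 5 6 7
G : 0 1 0 1 2 0 1 0
G_B(7) = 0.
Combined Grundy value = 0 ⊕ 0 = 0.

0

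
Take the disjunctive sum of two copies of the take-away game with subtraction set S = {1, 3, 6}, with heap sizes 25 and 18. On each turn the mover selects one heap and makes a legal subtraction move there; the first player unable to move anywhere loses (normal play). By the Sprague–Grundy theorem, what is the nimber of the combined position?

All heaps use S = {1, 3, 6}:
n :  0  1  2  3  4  5  6  7  8  9 10 11 12 13 14 15 16 17 18 19 20 21 22 23 24 25
G :  0  1  0  1  0  1  2  3  2  0  1  0  1  0  1  2  3  2  0  1  0  1  0  1  2  3
Heap A: G(25) = 3.
Heap B: G(18) = 0.
Combined Grundy value = 3 ⊕ 0 = 3.

3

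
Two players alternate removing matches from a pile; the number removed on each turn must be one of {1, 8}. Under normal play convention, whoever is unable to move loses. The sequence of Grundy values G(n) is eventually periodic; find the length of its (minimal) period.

G(0) = 0
G(1) = mex{0} = 1
G(2) = mex{1} = 0
G(3) = mex{0} = 1
G(4) = mex{1} = 0
G(5) = mex{0} = 1
G(6) = mex{1} = 0
G(7) = mex{0} = 1
G(8) = mex{1,0} = 2
G(9) = mex{2,1} = 0
G(10) = mex{0,0} = 1
G(11) = mex{1,1} = 0
G(12) = mex{0,0} = 1
G(13) = mex{1,1} = 0
G(14) = mex{0,0} = 1
G(15) = mex{1,1} = 0
G(16) = mex{0,2} = 1
G(17) = mex{1,0} = 2
G(18) = mex{2,1} = 0
G(19) = mex{0,0} = 1
G(n+9) = G(n) holds for n = 0,…,7 (a full window of length max(S) = 8), so the sequence is purely periodic with period 9.

9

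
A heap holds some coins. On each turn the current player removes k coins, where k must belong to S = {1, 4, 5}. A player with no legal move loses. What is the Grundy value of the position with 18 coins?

0

G(0) = 0
G(1) = mex{0} = 1
G(2) = mex{1} = 0
G(3) = mex{0} = 1
G(4) = mex{1,0} = 2
G(5) = mex{2,1,0} = 3
G(6) = mex{3,0,1} = 2
G(7) = mex{2,1,0} = 3
G(8) = mex{3,2,1} = 0
G(9) = mex{0,3,2} = 1
G(10) = mex{1,2,3} = 0
G(11) = mex{0,3,2} = 1
G(12) = mex{1,0,3} = 2
G(13) = mex{2,1,0} = 3
G(14) = mex{3,0,1} = 2
G(15) = mex{2,1,0} = 3
G(16) = mex{3,2,1} = 0
G(17) = mex{0,3,2} = 1
G(18) = mex{1,2,3} = 0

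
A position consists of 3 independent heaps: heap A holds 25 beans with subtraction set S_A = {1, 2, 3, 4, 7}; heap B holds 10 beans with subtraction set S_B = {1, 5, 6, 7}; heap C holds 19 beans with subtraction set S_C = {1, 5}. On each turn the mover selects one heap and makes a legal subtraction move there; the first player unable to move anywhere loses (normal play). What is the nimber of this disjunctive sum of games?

3

Heap A, S = {1, 2, 3, 4, 7}:
G(0) = 0
G(1) = mex{0} = 1
G(2) = mex{1,0} = 2
G(3) = mex{2,1,0} = 3
G(4) = mex{3,2,1,0} = 4
G(5) = mex{4,3,2,1} = 0
G(6) = mex{0,4,3,2} = 1
G(7) = mex{1,0,4,3,0} = 2
G(8) = mex{2,1,0,4,1} = 3
G(9) = mex{3,2,1,0,2} = 4
G(10) = mex{4,3,2,1,3} = 0
G(11) = mex{0,4,3,2,4} = 1
G(12) = mex{1,0,4,3,0} = 2
G(13) = mex{2,1,0,4,1} = 3
G(14) = mex{3,2,1,0,2} = 4
G(15) = mex{4,3,2,1,3} = 0
G(16) = mex{0,4,3,2,4} = 1
G(17) = mex{1,0,4,3,0} = 2
G(18) = mex{2,1,0,4,1} = 3
G(19) = mex{3,2,1,0,2} = 4
G(20) = mex{4,3,2,1,3} = 0
G(21) = mex{0,4,3,2,4} = 1
G(22) = mex{1,0,4,3,0} = 2
G(23) = mex{2,1,0,4,1} = 3
G(24) = mex{3,2,1,0,2} = 4
G(25) = mex{4,3,2,1,3} = 0
G_A(25) = 0.
Heap B, S = {1, 5, 6, 7}:
n :  0  1  2  3  4  5  6  7  8  9 10
G :  0  1  0  1  0  1  2  3  2  3  2
G_B(10) = 2.
Heap C, S = {1, 5}:
G(0) = 0
G(1) = mex{0} = 1
G(2) = mex{1} = 0
G(3) = mex{0} = 1
G(4) = mex{1} = 0
G(5) = mex{0,0} = 1
G(6) = mex{1,1} = 0
G(7) = mex{0,0} = 1
G(8) = mex{1,1} = 0
G(9) = mex{0,0} = 1
G(10) = mex{1,1} = 0
G(11) = mex{0,0} = 1
G(12) = mex{1,1} = 0
G(13) = mex{0,0} = 1
G(14) = mex{1,1} = 0
G(15) = mex{0,0} = 1
G(16) = mex{1,1} = 0
G(17) = mex{0,0} = 1
G(18) = mex{1,1} = 0
G(19) = mex{0,0} = 1
G_C(19) = 1.
Combined Grundy value = 0 ⊕ 2 ⊕ 1 = 3.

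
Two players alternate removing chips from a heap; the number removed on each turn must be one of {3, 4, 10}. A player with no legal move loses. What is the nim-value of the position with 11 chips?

G(0) = 0
G(1) = mex{} = 0
G(2) = mex{} = 0
G(3) = mex{0} = 1
G(4) = mex{0,0} = 1
G(5) = mex{0,0} = 1
G(6) = mex{1,0} = 2
G(7) = mex{1,1} = 0
G(8) = mex{1,1} = 0
G(9) = mex{2,1} = 0
G(10) = mex{0,2,0} = 1
G(11) = mex{0,0,0} = 1

1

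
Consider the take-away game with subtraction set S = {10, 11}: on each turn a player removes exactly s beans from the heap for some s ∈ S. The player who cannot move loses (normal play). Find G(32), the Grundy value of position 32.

1

G(0) = 0
G(1) = mex{} = 0
G(2) = mex{} = 0
G(3) = mex{} = 0
G(4) = mex{} = 0
G(5) = mex{} = 0
G(6) = mex{} = 0
G(7) = mex{} = 0
G(8) = mex{} = 0
G(9) = mex{} = 0
G(10) = mex{0} = 1
G(11) = mex{0,0} = 1
G(12) = mex{0,0} = 1
G(13) = mex{0,0} = 1
G(14) = mex{0,0} = 1
G(15) = mex{0,0} = 1
G(16) = mex{0,0} = 1
G(17) = mex{0,0} = 1
G(18) = mex{0,0} = 1
G(19) = mex{0,0} = 1
G(20) = mex{1,0} = 2
G(21) = mex{1,1} = 0
G(22) = mex{1,1} = 0
G(23) = mex{1,1} = 0
G(24) = mex{1,1} = 0
G(25) = mex{1,1} = 0
G(26) = mex{1,1} = 0
G(27) = mex{1,1} = 0
G(28) = mex{1,1} = 0
G(29) = mex{1,1} = 0
G(30) = mex{2,1} = 0
G(31) = mex{0,2} = 1
G(32) = mex{0,0} = 1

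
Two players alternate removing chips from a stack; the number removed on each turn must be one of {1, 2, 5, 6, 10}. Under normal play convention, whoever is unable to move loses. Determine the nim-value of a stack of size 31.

G(0) = 0
G(1) = mex{0} = 1
G(2) = mex{1,0} = 2
G(3) = mex{2,1} = 0
G(4) = mex{0,2} = 1
G(5) = mex{1,0,0} = 2
G(6) = mex{2,1,1,0} = 3
G(7) = mex{3,2,2,1} = 0
G(8) = mex{0,3,0,2} = 1
G(9) = mex{1,0,1,0} = 2
G(10) = mex{2,1,2,1,0} = 3
G(11) = mex{3,2,3,2,1} = 0
G(12) = mex{0,3,0,3,2} = 1
G(13) = mex{1,0,1,0,0} = 2
G(14) = mex{2,1,2,1,1} = 0
G(15) = mex{0,2,3,2,2} = 1
G(16) = mex{1,0,0,3,3} = 2
G(17) = mex{2,1,1,0,0} = 3
G(18) = mex{3,2,2,1,1} = 0
G(19) = mex{0,3,0,2,2} = 1
G(20) = mex{1,0,1,0,3} = 2
G(21) = mex{2,1,2,1,0} = 3
G(22) = mex{3,2,3,2,1} = 0
G(23) = mex{0,3,0,3,2} = 1
G(24) = mex{1,0,1,0,0} = 2
G(25) = mex{2,1,2,1,1} = 0
G(26) = mex{0,2,3,2,2} = 1
G(27) = mex{1,0,0,3,3} = 2
G(28) = mex{2,1,1,0,0} = 3
G(29) = mex{3,2,2,1,1} = 0
G(30) = mex{0,3,0,2,2} = 1
G(31) = mex{1,0,1,0,3} = 2

2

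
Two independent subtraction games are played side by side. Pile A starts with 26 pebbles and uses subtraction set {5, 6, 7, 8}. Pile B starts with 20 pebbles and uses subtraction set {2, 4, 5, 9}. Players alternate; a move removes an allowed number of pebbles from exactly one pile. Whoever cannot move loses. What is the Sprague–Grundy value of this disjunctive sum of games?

Pile A, S = {5, 6, 7, 8}:
G(0) = 0
G(1) = mex{} = 0
G(2) = mex{} = 0
G(3) = mex{} = 0
G(4) = mex{} = 0
G(5) = mex{0} = 1
G(6) = mex{0,0} = 1
G(7) = mex{0,0,0} = 1
G(8) = mex{0,0,0,0} = 1
G(9) = mex{0,0,0,0} = 1
G(10) = mex{1,0,0,0} = 2
G(11) = mex{1,1,0,0} = 2
G(12) = mex{1,1,1,0} = 2
G(13) = mex{1,1,1,1} = 0
G(14) = mex{1,1,1,1} = 0
G(15) = mex{2,1,1,1} = 0
G(16) = mex{2,2,1,1} = 0
G(17) = mex{2,2,2,1} = 0
G(18) = mex{0,2,2,2} = 1
G(19) = mex{0,0,2,2} = 1
G(20) = mex{0,0,0,2} = 1
G(21) = mex{0,0,0,0} = 1
G(22) = mex{0,0,0,0} = 1
G(23) = mex{1,0,0,0} = 2
G(24) = mex{1,1,0,0} = 2
G(25) = mex{1,1,1,0} = 2
G(26) = mex{1,1,1,1} = 0
G_A(26) = 0.
Pile B, S = {2, 4, 5, 9}:
G(0) = 0
G(1) = mex{} = 0
G(2) = mex{0} = 1
G(3) = mex{0} = 1
G(4) = mex{1,0} = 2
G(5) = mex{1,0,0} = 2
G(6) = mex{2,1,0} = 3
G(7) = mex{2,1,1} = 0
G(8) = mex{3,2,1} = 0
G(9) = mex{0,2,2,0} = 1
G(10) = mex{0,3,2,0} = 1
G(11) = mex{1,0,3,1} = 2
G(12) = mex{1,0,0,1} = 2
G(13) = mex{2,1,0,2} = 3
G(14) = mex{2,1,1,2} = 0
G(15) = mex{3,2,1,3} = 0
G(16) = mex{0,2,2,0} = 1
G(17) = mex{0,3,2,0} = 1
G(18) = mex{1,0,3,1} = 2
G(19) = mex{1,0,0,1} = 2
G(20) = mex{2,1,0,2} = 3
G_B(20) = 3.
Combined Grundy value = 0 ⊕ 3 = 3.

3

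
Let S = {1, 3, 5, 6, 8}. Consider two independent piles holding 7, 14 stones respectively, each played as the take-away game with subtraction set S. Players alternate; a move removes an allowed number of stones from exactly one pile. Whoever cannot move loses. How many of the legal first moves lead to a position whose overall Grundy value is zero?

All piles use S = {1, 3, 5, 6, 8}:
n :  0  1  2  3  4  5  6  7  8  9 10 11 12 13 14
G :  0  1  0  1  0  1  2  3  2  3  2  0  1  0  1
Pile A: G(7) = 3.
Pile B: G(14) = 1.
Combined Grundy value = 3 ⊕ 1 = 2.
A winning move leaves total XOR = 0, i.e. changes one component's Grundy value g to g ⊕ X where X is the current total.
Pile A: need g' = 3⊕2 = 1. Options: 7−1→G=2, 7−3→G=0, 7−5→G=0, 7−6→G=1. Hits: 1.
Pile B: need g' = 1⊕2 = 3. Options: 14−1→G=0, 14−3→G=0, 14−5→G=3, 14−6→G=2, 14−8→G=2. Hits: 1.

2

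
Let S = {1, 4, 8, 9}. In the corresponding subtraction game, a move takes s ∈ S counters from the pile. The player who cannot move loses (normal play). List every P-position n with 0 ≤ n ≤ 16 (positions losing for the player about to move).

0, 2, 5, 7, 12

G(0) = 0
G(1) = mex{0} = 1
G(2) = mex{1} = 0
G(3) = mex{0} = 1
G(4) = mex{1,0} = 2
G(5) = mex{2,1} = 0
G(6) = mex{0,0} = 1
G(7) = mex{1,1} = 0
G(8) = mex{0,2,0} = 1
G(9) = mex{1,0,1,0} = 2
G(10) = mex{2,1,0,1} = 3
G(11) = mex{3,0,1,0} = 2
G(12) = mex{2,1,2,1} = 0
G(13) = mex{0,2,0,2} = 1
G(14) = mex{1,3,1,0} = 2
G(15) = mex{2,2,0,1} = 3
G(16) = mex{3,0,1,0} = 2
P-positions are exactly the n with G(n) = 0.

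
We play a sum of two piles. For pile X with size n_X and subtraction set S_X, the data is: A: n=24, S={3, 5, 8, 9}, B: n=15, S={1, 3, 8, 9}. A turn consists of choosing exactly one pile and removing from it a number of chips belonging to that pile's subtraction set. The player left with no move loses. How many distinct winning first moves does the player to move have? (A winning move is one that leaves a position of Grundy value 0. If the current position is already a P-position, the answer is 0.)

2

Pile A, S = {3, 5, 8, 9}:
G(0) = 0
G(1) = mex{} = 0
G(2) = mex{} = 0
G(3) = mex{0} = 1
G(4) = mex{0} = 1
G(5) = mex{0,0} = 1
G(6) = mex{1,0} = 2
G(7) = mex{1,0} = 2
G(8) = mex{1,1,0} = 2
G(9) = mex{2,1,0,0} = 3
G(10) = mex{2,1,0,0} = 3
G(11) = mex{2,2,1,0} = 3
G(12) = mex{3,2,1,1} = 0
G(13) = mex{3,2,1,1} = 0
G(14) = mex{3,3,2,1} = 0
G(15) = mex{0,3,2,2} = 1
G(16) = mex{0,3,2,2} = 1
G(17) = mex{0,0,3,2} = 1
G(18) = mex{1,0,3,3} = 2
G(19) = mex{1,0,3,3} = 2
G(20) = mex{1,1,0,3} = 2
G(21) = mex{2,1,0,0} = 3
G(22) = mex{2,1,0,0} = 3
G(23) = mex{2,2,1,0} = 3
G(24) = mex{3,2,1,1} = 0
G_A(24) = 0.
Pile B, S = {1, 3, 8, 9}:
n :  0  1  2  3  4  5  6  7  8  9 10 11 12 13 14 15
G :  0  1  0  1  0  1  0  1  2  3  2  3  2  3  2  3
G_B(15) = 3.
Combined Grundy value = 0 ⊕ 3 = 3.
A winning move leaves total XOR = 0, i.e. changes one component's Grundy value g to g ⊕ X where X is the current total.
Pile A: need g' = 0⊕3 = 3. Options: 24−3→G=3, 24−5→G=2, 24−8→G=1, 24−9→G=1. Hits: 1.
Pile B: need g' = 3⊕3 = 0. Options: 15−1→G=2, 15−3→G=2, 15−8→G=1, 15−9→G=0. Hits: 1.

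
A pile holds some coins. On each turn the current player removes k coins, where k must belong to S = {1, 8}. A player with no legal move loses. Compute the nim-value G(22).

G(0) = 0
G(1) = mex{0} = 1
G(2) = mex{1} = 0
G(3) = mex{0} = 1
G(4) = mex{1} = 0
G(5) = mex{0} = 1
G(6) = mex{1} = 0
G(7) = mex{0} = 1
G(8) = mex{1,0} = 2
G(9) = mex{2,1} = 0
G(10) = mex{0,0} = 1
G(11) = mex{1,1} = 0
G(12) = mex{0,0} = 1
G(13) = mex{1,1} = 0
G(14) = mex{0,0} = 1
G(15) = mex{1,1} = 0
G(16) = mex{0,2} = 1
G(17) = mex{1,0} = 2
G(18) = mex{2,1} = 0
G(19) = mex{0,0} = 1
G(20) = mex{1,1} = 0
G(21) = mex{0,0} = 1
G(22) = mex{1,1} = 0

0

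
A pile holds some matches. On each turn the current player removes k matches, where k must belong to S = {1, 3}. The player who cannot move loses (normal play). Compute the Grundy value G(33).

G(0) = 0
G(1) = mex{0} = 1
G(2) = mex{1} = 0
G(3) = mex{0,0} = 1
G(4) = mex{1,1} = 0
G(5) = mex{0,0} = 1
G(6) = mex{1,1} = 0
G(7) = mex{0,0} = 1
G(8) = mex{1,1} = 0
G(9) = mex{0,0} = 1
G(10) = mex{1,1} = 0
G(11) = mex{0,0} = 1
G(12) = mex{1,1} = 0
G(13) = mex{0,0} = 1
G(14) = mex{1,1} = 0
G(15) = mex{0,0} = 1
G(16) = mex{1,1} = 0
G(17) = mex{0,0} = 1
G(18) = mex{1,1} = 0
G(19) = mex{0,0} = 1
G(20) = mex{1,1} = 0
G(21) = mex{0,0} = 1
G(22) = mex{1,1} = 0
G(23) = mex{0,0} = 1
G(24) = mex{1,1} = 0
G(25) = mex{0,0} = 1
G(26) = mex{1,1} = 0
G(27) = mex{0,0} = 1
G(28) = mex{1,1} = 0
G(29) = mex{0,0} = 1
G(30) = mex{1,1} = 0
G(31) = mex{0,0} = 1
G(32) = mex{1,1} = 0
G(33) = mex{0,0} = 1

1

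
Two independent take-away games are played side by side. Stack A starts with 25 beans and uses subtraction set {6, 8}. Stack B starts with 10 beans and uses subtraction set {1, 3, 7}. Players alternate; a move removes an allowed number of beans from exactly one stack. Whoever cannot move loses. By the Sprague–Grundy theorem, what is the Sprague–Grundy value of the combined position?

1

Stack A, S = {6, 8}:
G(0) = 0
G(1) = mex{} = 0
G(2) = mex{} = 0
G(3) = mex{} = 0
G(4) = mex{} = 0
G(5) = mex{} = 0
G(6) = mex{0} = 1
G(7) = mex{0} = 1
G(8) = mex{0,0} = 1
G(9) = mex{0,0} = 1
G(10) = mex{0,0} = 1
G(11) = mex{0,0} = 1
G(12) = mex{1,0} = 2
G(13) = mex{1,0} = 2
G(14) = mex{1,1} = 0
G(15) = mex{1,1} = 0
G(16) = mex{1,1} = 0
G(17) = mex{1,1} = 0
G(18) = mex{2,1} = 0
G(19) = mex{2,1} = 0
G(20) = mex{0,2} = 1
G(21) = mex{0,2} = 1
G(22) = mex{0,0} = 1
G(23) = mex{0,0} = 1
G(24) = mex{0,0} = 1
G(25) = mex{0,0} = 1
G_A(25) = 1.
Stack B, S = {1, 3, 7}:
G(0) = 0
G(1) = mex{0} = 1
G(2) = mex{1} = 0
G(3) = mex{0,0} = 1
G(4) = mex{1,1} = 0
G(5) = mex{0,0} = 1
G(6) = mex{1,1} = 0
G(7) = mex{0,0,0} = 1
G(8) = mex{1,1,1} = 0
G(9) = mex{0,0,0} = 1
G(10) = mex{1,1,1} = 0
G_B(10) = 0.
Combined Grundy value = 1 ⊕ 0 = 1.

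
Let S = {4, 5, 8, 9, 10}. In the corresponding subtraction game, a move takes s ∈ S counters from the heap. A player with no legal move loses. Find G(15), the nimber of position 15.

G(0) = 0
G(1) = mex{} = 0
G(2) = mex{} = 0
G(3) = mex{} = 0
G(4) = mex{0} = 1
G(5) = mex{0,0} = 1
G(6) = mex{0,0} = 1
G(7) = mex{0,0} = 1
G(8) = mex{1,0,0} = 2
G(9) = mex{1,1,0,0} = 2
G(10) = mex{1,1,0,0,0} = 2
G(11) = mex{1,1,0,0,0} = 2
G(12) = mex{2,1,1,0,0} = 3
G(13) = mex{2,2,1,1,0} = 3
G(14) = mex{2,2,1,1,1} = 0
G(15) = mex{2,2,1,1,1} = 0

0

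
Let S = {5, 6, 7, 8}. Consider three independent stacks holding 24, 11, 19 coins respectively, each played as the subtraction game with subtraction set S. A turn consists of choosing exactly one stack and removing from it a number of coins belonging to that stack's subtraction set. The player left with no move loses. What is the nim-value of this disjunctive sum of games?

All stacks use S = {5, 6, 7, 8}:
G(0) = 0
G(1) = mex{} = 0
G(2) = mex{} = 0
G(3) = mex{} = 0
G(4) = mex{} = 0
G(5) = mex{0} = 1
G(6) = mex{0,0} = 1
G(7) = mex{0,0,0} = 1
G(8) = mex{0,0,0,0} = 1
G(9) = mex{0,0,0,0} = 1
G(10) = mex{1,0,0,0} = 2
G(11) = mex{1,1,0,0} = 2
G(12) = mex{1,1,1,0} = 2
G(13) = mex{1,1,1,1} = 0
G(14) = mex{1,1,1,1} = 0
G(15) = mex{2,1,1,1} = 0
G(16) = mex{2,2,1,1} = 0
G(17) = mex{2,2,2,1} = 0
G(18) = mex{0,2,2,2} = 1
G(19) = mex{0,0,2,2} = 1
G(20) = mex{0,0,0,2} = 1
G(21) = mex{0,0,0,0} = 1
G(22) = mex{0,0,0,0} = 1
G(23) = mex{1,0,0,0} = 2
G(24) = mex{1,1,0,0} = 2
Stack A: G(24) = 2.
Stack B: G(11) = 2.
Stack C: G(19) = 1.
Combined Grundy value = 2 ⊕ 2 ⊕ 1 = 1.

1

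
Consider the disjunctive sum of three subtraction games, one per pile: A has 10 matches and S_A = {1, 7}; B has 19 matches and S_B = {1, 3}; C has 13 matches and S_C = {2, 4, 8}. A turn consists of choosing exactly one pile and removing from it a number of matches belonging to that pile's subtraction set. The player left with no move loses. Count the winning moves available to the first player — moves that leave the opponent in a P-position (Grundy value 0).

5

Pile A, S = {1, 7}:
G(0) = 0
G(1) = mex{0} = 1
G(2) = mex{1} = 0
G(3) = mex{0} = 1
G(4) = mex{1} = 0
G(5) = mex{0} = 1
G(6) = mex{1} = 0
G(7) = mex{0,0} = 1
G(8) = mex{1,1} = 0
G(9) = mex{0,0} = 1
G(10) = mex{1,1} = 0
G_A(10) = 0.
Pile B, S = {1, 3}:
G(0) = 0
G(1) = mex{0} = 1
G(2) = mex{1} = 0
G(3) = mex{0,0} = 1
G(4) = mex{1,1} = 0
G(5) = mex{0,0} = 1
G(6) = mex{1,1} = 0
G(7) = mex{0,0} = 1
G(8) = mex{1,1} = 0
G(9) = mex{0,0} = 1
G(10) = mex{1,1} = 0
G(11) = mex{0,0} = 1
G(12) = mex{1,1} = 0
G(13) = mex{0,0} = 1
G(14) = mex{1,1} = 0
G(15) = mex{0,0} = 1
G(16) = mex{1,1} = 0
G(17) = mex{0,0} = 1
G(18) = mex{1,1} = 0
G(19) = mex{0,0} = 1
G_B(19) = 1.
Pile C, S = {2, 4, 8}:
G(0) = 0
G(1) = mex{} = 0
G(2) = mex{0} = 1
G(3) = mex{0} = 1
G(4) = mex{1,0} = 2
G(5) = mex{1,0} = 2
G(6) = mex{2,1} = 0
G(7) = mex{2,1} = 0
G(8) = mex{0,2,0} = 1
G(9) = mex{0,2,0} = 1
G(10) = mex{1,0,1} = 2
G(11) = mex{1,0,1} = 2
G(12) = mex{2,1,2} = 0
G(13) = mex{2,1,2} = 0
G_C(13) = 0.
Combined Grundy value = 0 ⊕ 1 ⊕ 0 = 1.
A winning move leaves total XOR = 0, i.e. changes one component's Grundy value g to g ⊕ X where X is the current total.
Pile A: need g' = 0⊕1 = 1. Options: 10−1→G=1, 10−7→G=1. Hits: 2.
Pile B: need g' = 1⊕1 = 0. Options: 19−1→G=0, 19−3→G=0. Hits: 2.
Pile C: need g' = 0⊕1 = 1. Options: 13−2→G=2, 13−4→G=1, 13−8→G=2. Hits: 1.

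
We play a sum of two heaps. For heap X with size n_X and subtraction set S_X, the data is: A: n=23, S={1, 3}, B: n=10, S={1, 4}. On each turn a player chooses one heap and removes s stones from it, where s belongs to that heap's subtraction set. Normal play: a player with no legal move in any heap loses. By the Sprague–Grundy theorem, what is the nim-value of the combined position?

Heap A, S = {1, 3}:
G(0) = 0
G(1) = mex{0} = 1
G(2) = mex{1} = 0
G(3) = mex{0,0} = 1
G(4) = mex{1,1} = 0
G(5) = mex{0,0} = 1
G(6) = mex{1,1} = 0
G(7) = mex{0,0} = 1
G(8) = mex{1,1} = 0
G(9) = mex{0,0} = 1
G(10) = mex{1,1} = 0
G(11) = mex{0,0} = 1
G(12) = mex{1,1} = 0
G(13) = mex{0,0} = 1
G(14) = mex{1,1} = 0
G(15) = mex{0,0} = 1
G(16) = mex{1,1} = 0
G(17) = mex{0,0} = 1
G(18) = mex{1,1} = 0
G(19) = mex{0,0} = 1
G(20) = mex{1,1} = 0
G(21) = mex{0,0} = 1
G(22) = mex{1,1} = 0
G(23) = mex{0,0} = 1
G_A(23) = 1.
Heap B, S = {1, 4}:
n :  0  1  2  3  4  5  6  7  8  9 10
G :  0  1  0  1  2  0  1  0  1  2  0
G_B(10) = 0.
Combined Grundy value = 1 ⊕ 0 = 1.

1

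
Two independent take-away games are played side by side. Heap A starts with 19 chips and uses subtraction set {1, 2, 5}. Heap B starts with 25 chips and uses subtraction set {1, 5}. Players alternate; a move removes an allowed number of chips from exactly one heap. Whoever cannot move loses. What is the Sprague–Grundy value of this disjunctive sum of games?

Heap A, S = {1, 2, 5}:
n :  0  1  2  3  4  5  6  7  8  9 10 11 12 13 14 15 16 17 18 19
G :  0  1  2  0  1  2  0  1  2  0  1  2  0  1  2  0  1  2  0  1
G_A(19) = 1.
Heap B, S = {1, 5}:
n :  0  1  2  3  4  5  6  7  8  9 10 11 12 13 14 15 16 17 18 19 20 21 22 23 24 25
G :  0  1  0  1  0  1  0  1  0  1  0  1  0  1  0  1  0  1  0  1  0  1  0  1  0  1
G_B(25) = 1.
Combined Grundy value = 1 ⊕ 1 = 0.

0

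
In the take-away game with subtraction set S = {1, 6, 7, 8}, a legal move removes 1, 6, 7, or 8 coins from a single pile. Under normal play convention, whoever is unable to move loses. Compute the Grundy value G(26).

0

n :  0  1  2  3  4  5  6  7  8  9 10 11 12 13 14 15 16 17 18 19 20 21 22 23 24 25 26
G :  0  1  0  1  0  1  2  3  2  3  2  3  4  0  1  0  1  0  1  2  3  2  3  2  3  4  0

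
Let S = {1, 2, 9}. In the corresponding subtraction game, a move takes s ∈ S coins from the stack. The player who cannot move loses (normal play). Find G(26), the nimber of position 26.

0

n :  0  1  2  3  4  5  6  7  8  9 10 11 12 13 14 15 16 17 18 19 20 21 22 23 24 25 26
G :  0  1  2  0  1  2  0  1  2  3  0  1  2  0  1  2  0  1  2  3  0  1  2  0  1  2  0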